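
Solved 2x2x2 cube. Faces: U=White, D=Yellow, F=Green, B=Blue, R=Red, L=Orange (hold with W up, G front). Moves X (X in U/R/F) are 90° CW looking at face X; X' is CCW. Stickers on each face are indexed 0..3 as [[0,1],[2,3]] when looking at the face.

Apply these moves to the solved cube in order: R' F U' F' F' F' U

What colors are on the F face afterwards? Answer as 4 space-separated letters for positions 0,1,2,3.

After move 1 (R'): R=RRRR U=WBWB F=GWGW D=YGYG B=YBYB
After move 2 (F): F=GGWW U=WBOO R=WRBR D=RRYG L=OYOG
After move 3 (U'): U=BOWO F=OYWW R=GGBR B=WRYB L=YBOG
After move 4 (F'): F=YWOW U=BOGB R=RGRR D=BGYG L=YOOW
After move 5 (F'): F=WWYO U=BORR R=GGBR D=OWYG L=YBOG
After move 6 (F'): F=WOWY U=BOGB R=WGOR D=BGYG L=YROR
After move 7 (U): U=GBBO F=WGWY R=WROR B=YRYB L=WOOR
Query: F face = WGWY

Answer: W G W Y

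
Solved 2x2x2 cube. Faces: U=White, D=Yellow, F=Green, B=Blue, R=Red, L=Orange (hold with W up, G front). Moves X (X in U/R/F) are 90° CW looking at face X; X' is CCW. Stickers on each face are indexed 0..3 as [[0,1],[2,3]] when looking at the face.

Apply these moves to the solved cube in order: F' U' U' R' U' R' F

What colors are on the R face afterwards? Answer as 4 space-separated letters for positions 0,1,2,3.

After move 1 (F'): F=GGGG U=WWRR R=YRYR D=OOYY L=OWOW
After move 2 (U'): U=WRWR F=OWGG R=GGYR B=YRBB L=BBOW
After move 3 (U'): U=RRWW F=BBGG R=OWYR B=GGBB L=YROW
After move 4 (R'): R=WROY U=RBWG F=BRGW D=OBYG B=YGOB
After move 5 (U'): U=BGRW F=YRGW R=BROY B=WROB L=YGOW
After move 6 (R'): R=RYBO U=BORW F=YGGW D=ORYW B=GRBB
After move 7 (F): F=GYWG U=BOWG R=RYWO D=BRYW L=YOOR
Query: R face = RYWO

Answer: R Y W O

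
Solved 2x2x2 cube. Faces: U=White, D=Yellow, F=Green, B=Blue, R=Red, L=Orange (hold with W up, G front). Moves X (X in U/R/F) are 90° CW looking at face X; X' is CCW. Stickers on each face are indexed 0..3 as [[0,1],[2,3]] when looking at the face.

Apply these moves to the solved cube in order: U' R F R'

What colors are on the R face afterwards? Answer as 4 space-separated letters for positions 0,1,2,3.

Answer: G G W G

Derivation:
After move 1 (U'): U=WWWW F=OOGG R=GGRR B=RRBB L=BBOO
After move 2 (R): R=RGRG U=WOWG F=OYGY D=YBYR B=WRWB
After move 3 (F): F=GOYY U=WOOB R=WGGG D=RRYR L=BYOB
After move 4 (R'): R=GGWG U=WWOW F=GOYB D=ROYY B=RRRB
Query: R face = GGWG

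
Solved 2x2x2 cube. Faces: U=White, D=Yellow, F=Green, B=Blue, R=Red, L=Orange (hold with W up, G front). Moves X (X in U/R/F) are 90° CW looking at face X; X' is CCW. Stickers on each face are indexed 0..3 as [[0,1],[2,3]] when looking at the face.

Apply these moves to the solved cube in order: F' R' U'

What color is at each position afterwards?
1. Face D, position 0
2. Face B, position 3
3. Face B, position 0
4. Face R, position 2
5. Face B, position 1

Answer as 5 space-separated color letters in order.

After move 1 (F'): F=GGGG U=WWRR R=YRYR D=OOYY L=OWOW
After move 2 (R'): R=RRYY U=WBRB F=GWGR D=OGYG B=YBOB
After move 3 (U'): U=BBWR F=OWGR R=GWYY B=RROB L=YBOW
Query 1: D[0] = O
Query 2: B[3] = B
Query 3: B[0] = R
Query 4: R[2] = Y
Query 5: B[1] = R

Answer: O B R Y R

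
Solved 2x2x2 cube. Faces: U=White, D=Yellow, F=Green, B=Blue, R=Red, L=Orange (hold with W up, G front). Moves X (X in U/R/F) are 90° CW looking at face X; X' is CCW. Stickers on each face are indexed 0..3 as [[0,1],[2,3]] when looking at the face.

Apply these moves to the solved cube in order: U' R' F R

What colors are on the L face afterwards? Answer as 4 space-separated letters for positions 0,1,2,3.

Answer: B Y O O

Derivation:
After move 1 (U'): U=WWWW F=OOGG R=GGRR B=RRBB L=BBOO
After move 2 (R'): R=GRGR U=WBWR F=OWGW D=YOYG B=YRYB
After move 3 (F): F=GOWW U=WBOB R=WRRR D=GGYG L=BYOO
After move 4 (R): R=RWRR U=WOOW F=GGWG D=GYYY B=BRBB
Query: L face = BYOO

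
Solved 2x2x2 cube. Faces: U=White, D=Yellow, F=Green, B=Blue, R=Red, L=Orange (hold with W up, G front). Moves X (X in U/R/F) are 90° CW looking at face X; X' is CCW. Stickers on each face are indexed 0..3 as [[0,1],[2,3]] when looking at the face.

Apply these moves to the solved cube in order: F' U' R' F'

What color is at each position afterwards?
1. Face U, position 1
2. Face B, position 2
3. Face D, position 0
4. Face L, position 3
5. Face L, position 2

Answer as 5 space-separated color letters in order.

After move 1 (F'): F=GGGG U=WWRR R=YRYR D=OOYY L=OWOW
After move 2 (U'): U=WRWR F=OWGG R=GGYR B=YRBB L=BBOW
After move 3 (R'): R=GRGY U=WBWY F=ORGR D=OWYG B=YROB
After move 4 (F'): F=RROG U=WBGG R=WROY D=BWYG L=BYOW
Query 1: U[1] = B
Query 2: B[2] = O
Query 3: D[0] = B
Query 4: L[3] = W
Query 5: L[2] = O

Answer: B O B W O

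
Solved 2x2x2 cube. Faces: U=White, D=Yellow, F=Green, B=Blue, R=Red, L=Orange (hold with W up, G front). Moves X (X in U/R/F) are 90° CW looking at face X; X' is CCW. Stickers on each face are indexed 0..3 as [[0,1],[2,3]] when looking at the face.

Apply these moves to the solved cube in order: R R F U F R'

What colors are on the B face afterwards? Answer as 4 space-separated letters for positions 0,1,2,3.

After move 1 (R): R=RRRR U=WGWG F=GYGY D=YBYB B=WBWB
After move 2 (R): R=RRRR U=WYWY F=GBGB D=YWYW B=GBGB
After move 3 (F): F=GGBB U=WYOO R=WRYR D=RRYW L=OYOW
After move 4 (U): U=OWOY F=WRBB R=GBYR B=OYGB L=GGOW
After move 5 (F): F=BWBR U=OWWG R=OBYR D=YGYW L=GROR
After move 6 (R'): R=BROY U=OGWO F=BWBG D=YWYR B=WYGB
Query: B face = WYGB

Answer: W Y G B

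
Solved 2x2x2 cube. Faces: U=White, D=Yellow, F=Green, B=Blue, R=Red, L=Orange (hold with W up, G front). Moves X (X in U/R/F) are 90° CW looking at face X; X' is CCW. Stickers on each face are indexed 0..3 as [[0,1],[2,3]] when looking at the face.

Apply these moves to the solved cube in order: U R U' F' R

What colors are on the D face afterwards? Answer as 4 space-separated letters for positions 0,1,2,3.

Answer: O W Y R

Derivation:
After move 1 (U): U=WWWW F=RRGG R=BBRR B=OOBB L=GGOO
After move 2 (R): R=RBRB U=WRWG F=RYGY D=YBYO B=WOWB
After move 3 (U'): U=RGWW F=GGGY R=RYRB B=RBWB L=WOOO
After move 4 (F'): F=GYGG U=RGRR R=BYYB D=OOYO L=WWOW
After move 5 (R): R=YBBY U=RYRG F=GOGO D=OWYR B=RBGB
Query: D face = OWYR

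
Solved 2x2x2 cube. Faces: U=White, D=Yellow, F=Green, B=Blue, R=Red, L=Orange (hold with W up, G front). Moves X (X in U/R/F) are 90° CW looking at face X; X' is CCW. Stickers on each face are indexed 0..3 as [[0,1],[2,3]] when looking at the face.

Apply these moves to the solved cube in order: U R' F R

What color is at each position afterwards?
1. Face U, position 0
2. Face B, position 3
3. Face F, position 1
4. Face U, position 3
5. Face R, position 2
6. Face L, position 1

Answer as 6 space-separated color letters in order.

After move 1 (U): U=WWWW F=RRGG R=BBRR B=OOBB L=GGOO
After move 2 (R'): R=BRBR U=WBWO F=RWGW D=YRYG B=YOYB
After move 3 (F): F=GRWW U=WBOG R=WROR D=BBYG L=GYOR
After move 4 (R): R=OWRR U=WROW F=GBWG D=BYYY B=GOBB
Query 1: U[0] = W
Query 2: B[3] = B
Query 3: F[1] = B
Query 4: U[3] = W
Query 5: R[2] = R
Query 6: L[1] = Y

Answer: W B B W R Y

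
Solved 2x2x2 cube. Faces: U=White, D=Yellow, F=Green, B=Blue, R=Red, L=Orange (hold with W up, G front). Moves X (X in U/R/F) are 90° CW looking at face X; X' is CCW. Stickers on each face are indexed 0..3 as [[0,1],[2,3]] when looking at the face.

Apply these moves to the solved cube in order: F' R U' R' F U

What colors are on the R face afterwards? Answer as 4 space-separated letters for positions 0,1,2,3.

After move 1 (F'): F=GGGG U=WWRR R=YRYR D=OOYY L=OWOW
After move 2 (R): R=YYRR U=WGRG F=GOGY D=OBYB B=RBWB
After move 3 (U'): U=GGWR F=OWGY R=GORR B=YYWB L=RBOW
After move 4 (R'): R=ORGR U=GWWY F=OGGR D=OWYY B=BYBB
After move 5 (F): F=GORG U=GWWB R=WRYR D=GOYY L=ROOW
After move 6 (U): U=WGBW F=WRRG R=BYYR B=ROBB L=GOOW
Query: R face = BYYR

Answer: B Y Y R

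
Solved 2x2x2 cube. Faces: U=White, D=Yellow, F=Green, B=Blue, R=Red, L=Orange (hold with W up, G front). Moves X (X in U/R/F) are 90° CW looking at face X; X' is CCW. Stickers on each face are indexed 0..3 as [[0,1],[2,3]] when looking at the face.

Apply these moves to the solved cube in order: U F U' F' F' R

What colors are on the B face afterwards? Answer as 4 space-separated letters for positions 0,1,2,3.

Answer: R B G B

Derivation:
After move 1 (U): U=WWWW F=RRGG R=BBRR B=OOBB L=GGOO
After move 2 (F): F=GRGR U=WWOG R=WBWR D=RBYY L=GYOY
After move 3 (U'): U=WGWO F=GYGR R=GRWR B=WBBB L=OOOY
After move 4 (F'): F=YRGG U=WGGW R=BRRR D=OYYY L=OOOW
After move 5 (F'): F=RGYG U=WGBR R=YROR D=OWYY L=OWOG
After move 6 (R): R=OYRR U=WGBG F=RWYY D=OBYW B=RBGB
Query: B face = RBGB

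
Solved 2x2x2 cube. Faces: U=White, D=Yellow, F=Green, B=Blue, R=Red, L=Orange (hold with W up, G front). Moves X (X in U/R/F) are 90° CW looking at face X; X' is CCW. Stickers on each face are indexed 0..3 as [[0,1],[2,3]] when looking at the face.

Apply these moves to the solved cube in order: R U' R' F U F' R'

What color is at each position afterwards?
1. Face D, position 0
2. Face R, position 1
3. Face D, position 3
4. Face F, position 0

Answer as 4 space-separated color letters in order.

After move 1 (R): R=RRRR U=WGWG F=GYGY D=YBYB B=WBWB
After move 2 (U'): U=GGWW F=OOGY R=GYRR B=RRWB L=WBOO
After move 3 (R'): R=YRGR U=GWWR F=OGGW D=YOYY B=BRBB
After move 4 (F): F=GOWG U=GWOB R=WRRR D=GYYY L=WYOO
After move 5 (U): U=OGBW F=WRWG R=BRRR B=WYBB L=GOOO
After move 6 (F'): F=RGWW U=OGBR R=YRGR D=OOYY L=GWOB
After move 7 (R'): R=RRYG U=OBBW F=RGWR D=OGYW B=YYOB
Query 1: D[0] = O
Query 2: R[1] = R
Query 3: D[3] = W
Query 4: F[0] = R

Answer: O R W R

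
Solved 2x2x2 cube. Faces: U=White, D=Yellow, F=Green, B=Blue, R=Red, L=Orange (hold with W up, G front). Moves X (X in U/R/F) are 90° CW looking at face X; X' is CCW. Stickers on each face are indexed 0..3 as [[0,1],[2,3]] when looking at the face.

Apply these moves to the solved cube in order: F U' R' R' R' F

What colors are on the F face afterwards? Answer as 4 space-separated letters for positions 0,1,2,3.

Answer: G O Y R

Derivation:
After move 1 (F): F=GGGG U=WWOO R=WRWR D=RRYY L=OYOY
After move 2 (U'): U=WOWO F=OYGG R=GGWR B=WRBB L=BBOY
After move 3 (R'): R=GRGW U=WBWW F=OOGO D=RYYG B=YRRB
After move 4 (R'): R=RWGG U=WRWY F=OBGW D=ROYO B=GRYB
After move 5 (R'): R=WGRG U=WYWG F=ORGY D=RBYW B=OROB
After move 6 (F): F=GOYR U=WYYB R=WGGG D=RWYW L=BROB
Query: F face = GOYR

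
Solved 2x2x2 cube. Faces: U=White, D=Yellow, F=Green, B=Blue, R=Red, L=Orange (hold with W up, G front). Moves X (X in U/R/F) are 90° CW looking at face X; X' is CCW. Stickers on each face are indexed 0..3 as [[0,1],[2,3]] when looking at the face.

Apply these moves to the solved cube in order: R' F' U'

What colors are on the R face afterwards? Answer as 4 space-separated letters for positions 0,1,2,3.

After move 1 (R'): R=RRRR U=WBWB F=GWGW D=YGYG B=YBYB
After move 2 (F'): F=WWGG U=WBRR R=GRYR D=OOYG L=OBOW
After move 3 (U'): U=BRWR F=OBGG R=WWYR B=GRYB L=YBOW
Query: R face = WWYR

Answer: W W Y R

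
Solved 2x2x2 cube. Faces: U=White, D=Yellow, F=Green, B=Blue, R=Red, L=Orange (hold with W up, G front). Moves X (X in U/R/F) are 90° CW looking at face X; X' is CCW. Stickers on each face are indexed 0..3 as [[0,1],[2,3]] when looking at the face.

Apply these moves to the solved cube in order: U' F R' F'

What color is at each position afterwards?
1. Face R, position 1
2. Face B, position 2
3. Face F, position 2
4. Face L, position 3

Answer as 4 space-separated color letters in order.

Answer: R G G O

Derivation:
After move 1 (U'): U=WWWW F=OOGG R=GGRR B=RRBB L=BBOO
After move 2 (F): F=GOGO U=WWOB R=WGWR D=RGYY L=BYOY
After move 3 (R'): R=GRWW U=WBOR F=GWGB D=ROYO B=YRGB
After move 4 (F'): F=WBGG U=WBGW R=ORRW D=YYYO L=BROO
Query 1: R[1] = R
Query 2: B[2] = G
Query 3: F[2] = G
Query 4: L[3] = O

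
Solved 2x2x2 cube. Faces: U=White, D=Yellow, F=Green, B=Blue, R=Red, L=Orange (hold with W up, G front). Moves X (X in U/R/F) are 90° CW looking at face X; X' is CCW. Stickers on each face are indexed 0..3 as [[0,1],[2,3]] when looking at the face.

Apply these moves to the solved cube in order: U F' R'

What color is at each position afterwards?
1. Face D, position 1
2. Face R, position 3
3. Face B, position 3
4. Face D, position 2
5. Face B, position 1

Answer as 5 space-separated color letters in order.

After move 1 (U): U=WWWW F=RRGG R=BBRR B=OOBB L=GGOO
After move 2 (F'): F=RGRG U=WWBR R=YBYR D=GOYY L=GWOW
After move 3 (R'): R=BRYY U=WBBO F=RWRR D=GGYG B=YOOB
Query 1: D[1] = G
Query 2: R[3] = Y
Query 3: B[3] = B
Query 4: D[2] = Y
Query 5: B[1] = O

Answer: G Y B Y O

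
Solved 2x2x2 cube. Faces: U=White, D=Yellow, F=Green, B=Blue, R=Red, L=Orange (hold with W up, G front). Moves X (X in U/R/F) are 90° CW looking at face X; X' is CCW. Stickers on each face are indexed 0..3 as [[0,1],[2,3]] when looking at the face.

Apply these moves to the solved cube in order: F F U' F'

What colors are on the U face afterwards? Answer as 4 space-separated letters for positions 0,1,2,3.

Answer: W Y G O

Derivation:
After move 1 (F): F=GGGG U=WWOO R=WRWR D=RRYY L=OYOY
After move 2 (F): F=GGGG U=WWYY R=OROR D=WWYY L=OROR
After move 3 (U'): U=WYWY F=ORGG R=GGOR B=ORBB L=BBOR
After move 4 (F'): F=RGOG U=WYGO R=WGWR D=BRYY L=BYOW
Query: U face = WYGO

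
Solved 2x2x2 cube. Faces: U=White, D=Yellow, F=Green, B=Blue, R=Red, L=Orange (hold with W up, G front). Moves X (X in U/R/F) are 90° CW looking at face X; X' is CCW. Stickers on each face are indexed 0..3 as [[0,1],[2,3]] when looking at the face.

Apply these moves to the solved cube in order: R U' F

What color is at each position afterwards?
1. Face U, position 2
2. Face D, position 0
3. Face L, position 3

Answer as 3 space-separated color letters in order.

Answer: O R B

Derivation:
After move 1 (R): R=RRRR U=WGWG F=GYGY D=YBYB B=WBWB
After move 2 (U'): U=GGWW F=OOGY R=GYRR B=RRWB L=WBOO
After move 3 (F): F=GOYO U=GGOB R=WYWR D=RGYB L=WYOB
Query 1: U[2] = O
Query 2: D[0] = R
Query 3: L[3] = B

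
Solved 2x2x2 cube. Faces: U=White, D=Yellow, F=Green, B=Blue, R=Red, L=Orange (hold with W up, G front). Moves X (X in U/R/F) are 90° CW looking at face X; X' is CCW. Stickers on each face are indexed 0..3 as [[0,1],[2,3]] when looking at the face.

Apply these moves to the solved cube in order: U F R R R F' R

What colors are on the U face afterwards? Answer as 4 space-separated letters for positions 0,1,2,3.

Answer: W G B G

Derivation:
After move 1 (U): U=WWWW F=RRGG R=BBRR B=OOBB L=GGOO
After move 2 (F): F=GRGR U=WWOG R=WBWR D=RBYY L=GYOY
After move 3 (R): R=WWRB U=WROR F=GBGY D=RBYO B=GOWB
After move 4 (R): R=RWBW U=WBOY F=GBGO D=RWYG B=RORB
After move 5 (R): R=BRWW U=WBOO F=GWGG D=RRYR B=YOBB
After move 6 (F'): F=WGGG U=WBBW R=RRRW D=YYYR L=GOOO
After move 7 (R): R=RRWR U=WGBG F=WYGR D=YBYY B=WOBB
Query: U face = WGBG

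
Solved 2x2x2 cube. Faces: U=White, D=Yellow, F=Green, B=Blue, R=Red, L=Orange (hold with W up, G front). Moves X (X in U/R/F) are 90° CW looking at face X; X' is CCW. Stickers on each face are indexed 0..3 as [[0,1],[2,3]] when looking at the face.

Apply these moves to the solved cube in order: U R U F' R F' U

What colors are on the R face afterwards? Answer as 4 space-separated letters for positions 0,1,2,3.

After move 1 (U): U=WWWW F=RRGG R=BBRR B=OOBB L=GGOO
After move 2 (R): R=RBRB U=WRWG F=RYGY D=YBYO B=WOWB
After move 3 (U): U=WWGR F=RBGY R=WORB B=GGWB L=RYOO
After move 4 (F'): F=BYRG U=WWWR R=BOYB D=YOYO L=RROG
After move 5 (R): R=YBBO U=WYWG F=BORO D=YWYG B=RGWB
After move 6 (F'): F=OOBR U=WYYB R=WBYO D=RGYG L=RGOW
After move 7 (U): U=YWBY F=WBBR R=RGYO B=RGWB L=OOOW
Query: R face = RGYO

Answer: R G Y O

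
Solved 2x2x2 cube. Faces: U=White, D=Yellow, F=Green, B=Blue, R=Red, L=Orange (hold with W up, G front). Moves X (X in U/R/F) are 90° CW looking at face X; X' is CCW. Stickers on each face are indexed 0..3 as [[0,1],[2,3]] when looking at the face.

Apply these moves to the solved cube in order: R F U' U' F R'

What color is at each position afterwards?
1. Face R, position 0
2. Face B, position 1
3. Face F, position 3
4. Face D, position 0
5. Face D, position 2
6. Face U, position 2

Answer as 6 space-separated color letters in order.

After move 1 (R): R=RRRR U=WGWG F=GYGY D=YBYB B=WBWB
After move 2 (F): F=GGYY U=WGOO R=WRGR D=RRYB L=OYOB
After move 3 (U'): U=GOWO F=OYYY R=GGGR B=WRWB L=WBOB
After move 4 (U'): U=OOGW F=WBYY R=OYGR B=GGWB L=WROB
After move 5 (F): F=YWYB U=OOBR R=GYWR D=GOYB L=WROR
After move 6 (R'): R=YRGW U=OWBG F=YOYR D=GWYB B=BGOB
Query 1: R[0] = Y
Query 2: B[1] = G
Query 3: F[3] = R
Query 4: D[0] = G
Query 5: D[2] = Y
Query 6: U[2] = B

Answer: Y G R G Y B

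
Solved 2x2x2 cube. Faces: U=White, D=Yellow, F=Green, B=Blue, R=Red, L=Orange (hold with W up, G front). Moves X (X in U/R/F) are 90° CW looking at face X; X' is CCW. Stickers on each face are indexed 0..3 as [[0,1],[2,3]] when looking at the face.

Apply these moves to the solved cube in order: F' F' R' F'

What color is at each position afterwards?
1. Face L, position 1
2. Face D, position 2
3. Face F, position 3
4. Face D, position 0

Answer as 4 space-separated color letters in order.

After move 1 (F'): F=GGGG U=WWRR R=YRYR D=OOYY L=OWOW
After move 2 (F'): F=GGGG U=WWYY R=OROR D=WWYY L=OROR
After move 3 (R'): R=RROO U=WBYB F=GWGY D=WGYG B=YBWB
After move 4 (F'): F=WYGG U=WBRO R=GRWO D=RRYG L=OBOY
Query 1: L[1] = B
Query 2: D[2] = Y
Query 3: F[3] = G
Query 4: D[0] = R

Answer: B Y G R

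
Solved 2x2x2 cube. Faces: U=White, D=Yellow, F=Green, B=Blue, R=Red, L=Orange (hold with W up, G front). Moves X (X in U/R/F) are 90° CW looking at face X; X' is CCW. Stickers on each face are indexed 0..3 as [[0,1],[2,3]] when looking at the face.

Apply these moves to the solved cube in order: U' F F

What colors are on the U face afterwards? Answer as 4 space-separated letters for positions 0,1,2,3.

After move 1 (U'): U=WWWW F=OOGG R=GGRR B=RRBB L=BBOO
After move 2 (F): F=GOGO U=WWOB R=WGWR D=RGYY L=BYOY
After move 3 (F): F=GGOO U=WWYY R=OGBR D=WWYY L=BROG
Query: U face = WWYY

Answer: W W Y Y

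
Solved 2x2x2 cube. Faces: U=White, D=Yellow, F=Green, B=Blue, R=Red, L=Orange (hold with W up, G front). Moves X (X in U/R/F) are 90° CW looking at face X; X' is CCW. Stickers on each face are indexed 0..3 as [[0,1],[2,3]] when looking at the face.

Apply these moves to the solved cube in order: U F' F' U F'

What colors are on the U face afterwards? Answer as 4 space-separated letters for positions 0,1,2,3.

Answer: Y W O G

Derivation:
After move 1 (U): U=WWWW F=RRGG R=BBRR B=OOBB L=GGOO
After move 2 (F'): F=RGRG U=WWBR R=YBYR D=GOYY L=GWOW
After move 3 (F'): F=GGRR U=WWYY R=OBGR D=WWYY L=GROB
After move 4 (U): U=YWYW F=OBRR R=OOGR B=GRBB L=GGOB
After move 5 (F'): F=BROR U=YWOG R=WOWR D=GBYY L=GWOY
Query: U face = YWOG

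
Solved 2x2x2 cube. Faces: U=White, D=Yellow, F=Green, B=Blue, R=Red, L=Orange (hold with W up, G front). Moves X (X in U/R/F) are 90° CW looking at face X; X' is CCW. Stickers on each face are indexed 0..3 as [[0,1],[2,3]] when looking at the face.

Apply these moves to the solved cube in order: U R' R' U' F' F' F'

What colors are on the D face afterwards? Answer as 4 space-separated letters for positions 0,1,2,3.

After move 1 (U): U=WWWW F=RRGG R=BBRR B=OOBB L=GGOO
After move 2 (R'): R=BRBR U=WBWO F=RWGW D=YRYG B=YOYB
After move 3 (R'): R=RRBB U=WYWY F=RBGO D=YWYW B=GORB
After move 4 (U'): U=YYWW F=GGGO R=RBBB B=RRRB L=GOOO
After move 5 (F'): F=GOGG U=YYRB R=WBYB D=OOYW L=GWOW
After move 6 (F'): F=OGGG U=YYWY R=OBOB D=WWYW L=GBOR
After move 7 (F'): F=GGOG U=YYOO R=WBWB D=BRYW L=GYOW
Query: D face = BRYW

Answer: B R Y W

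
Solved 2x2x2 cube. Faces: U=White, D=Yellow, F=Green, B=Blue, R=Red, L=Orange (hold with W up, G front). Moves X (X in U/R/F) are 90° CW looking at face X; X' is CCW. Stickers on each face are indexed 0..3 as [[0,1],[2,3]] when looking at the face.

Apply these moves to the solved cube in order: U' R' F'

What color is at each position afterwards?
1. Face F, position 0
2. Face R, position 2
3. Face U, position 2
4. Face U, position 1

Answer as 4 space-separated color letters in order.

After move 1 (U'): U=WWWW F=OOGG R=GGRR B=RRBB L=BBOO
After move 2 (R'): R=GRGR U=WBWR F=OWGW D=YOYG B=YRYB
After move 3 (F'): F=WWOG U=WBGG R=ORYR D=BOYG L=BROW
Query 1: F[0] = W
Query 2: R[2] = Y
Query 3: U[2] = G
Query 4: U[1] = B

Answer: W Y G B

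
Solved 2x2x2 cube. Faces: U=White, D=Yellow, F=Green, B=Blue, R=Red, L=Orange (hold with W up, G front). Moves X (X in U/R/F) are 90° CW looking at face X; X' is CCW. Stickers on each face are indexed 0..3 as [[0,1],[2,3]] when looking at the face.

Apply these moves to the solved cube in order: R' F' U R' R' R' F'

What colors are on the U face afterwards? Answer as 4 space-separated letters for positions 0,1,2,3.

After move 1 (R'): R=RRRR U=WBWB F=GWGW D=YGYG B=YBYB
After move 2 (F'): F=WWGG U=WBRR R=GRYR D=OOYG L=OBOW
After move 3 (U): U=RWRB F=GRGG R=YBYR B=OBYB L=WWOW
After move 4 (R'): R=BRYY U=RYRO F=GWGB D=ORYG B=GBOB
After move 5 (R'): R=RYBY U=RORG F=GYGO D=OWYB B=GBRB
After move 6 (R'): R=YYRB U=RRRG F=GOGG D=OYYO B=BBWB
After move 7 (F'): F=OGGG U=RRYR R=YYOB D=WWYO L=WGOR
Query: U face = RRYR

Answer: R R Y R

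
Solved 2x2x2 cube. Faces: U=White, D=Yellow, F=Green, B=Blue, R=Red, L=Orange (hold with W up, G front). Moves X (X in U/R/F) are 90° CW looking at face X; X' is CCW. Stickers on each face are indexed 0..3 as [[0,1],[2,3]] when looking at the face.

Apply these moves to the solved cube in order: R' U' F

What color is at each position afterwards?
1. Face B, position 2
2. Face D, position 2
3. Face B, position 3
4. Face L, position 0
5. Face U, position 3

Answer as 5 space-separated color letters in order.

After move 1 (R'): R=RRRR U=WBWB F=GWGW D=YGYG B=YBYB
After move 2 (U'): U=BBWW F=OOGW R=GWRR B=RRYB L=YBOO
After move 3 (F): F=GOWO U=BBOB R=WWWR D=RGYG L=YYOG
Query 1: B[2] = Y
Query 2: D[2] = Y
Query 3: B[3] = B
Query 4: L[0] = Y
Query 5: U[3] = B

Answer: Y Y B Y B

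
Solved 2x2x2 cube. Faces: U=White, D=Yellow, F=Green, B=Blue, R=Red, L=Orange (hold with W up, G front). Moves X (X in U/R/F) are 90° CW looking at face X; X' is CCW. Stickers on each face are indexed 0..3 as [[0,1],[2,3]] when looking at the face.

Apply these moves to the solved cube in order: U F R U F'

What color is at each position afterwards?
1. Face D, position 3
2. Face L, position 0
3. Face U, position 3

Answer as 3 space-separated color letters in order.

Answer: O G R

Derivation:
After move 1 (U): U=WWWW F=RRGG R=BBRR B=OOBB L=GGOO
After move 2 (F): F=GRGR U=WWOG R=WBWR D=RBYY L=GYOY
After move 3 (R): R=WWRB U=WROR F=GBGY D=RBYO B=GOWB
After move 4 (U): U=OWRR F=WWGY R=GORB B=GYWB L=GBOY
After move 5 (F'): F=WYWG U=OWGR R=BORB D=BYYO L=GROR
Query 1: D[3] = O
Query 2: L[0] = G
Query 3: U[3] = R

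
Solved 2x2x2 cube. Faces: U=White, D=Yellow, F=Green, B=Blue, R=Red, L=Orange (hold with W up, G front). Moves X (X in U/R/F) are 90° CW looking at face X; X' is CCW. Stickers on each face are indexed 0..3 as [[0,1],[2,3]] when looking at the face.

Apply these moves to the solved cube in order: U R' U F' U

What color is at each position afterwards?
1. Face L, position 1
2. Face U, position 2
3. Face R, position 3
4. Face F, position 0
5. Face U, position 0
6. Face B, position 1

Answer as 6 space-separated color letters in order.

Answer: W B R R Y B

Derivation:
After move 1 (U): U=WWWW F=RRGG R=BBRR B=OOBB L=GGOO
After move 2 (R'): R=BRBR U=WBWO F=RWGW D=YRYG B=YOYB
After move 3 (U): U=WWOB F=BRGW R=YOBR B=GGYB L=RWOO
After move 4 (F'): F=RWBG U=WWYB R=ROYR D=WOYG L=RBOO
After move 5 (U): U=YWBW F=ROBG R=GGYR B=RBYB L=RWOO
Query 1: L[1] = W
Query 2: U[2] = B
Query 3: R[3] = R
Query 4: F[0] = R
Query 5: U[0] = Y
Query 6: B[1] = B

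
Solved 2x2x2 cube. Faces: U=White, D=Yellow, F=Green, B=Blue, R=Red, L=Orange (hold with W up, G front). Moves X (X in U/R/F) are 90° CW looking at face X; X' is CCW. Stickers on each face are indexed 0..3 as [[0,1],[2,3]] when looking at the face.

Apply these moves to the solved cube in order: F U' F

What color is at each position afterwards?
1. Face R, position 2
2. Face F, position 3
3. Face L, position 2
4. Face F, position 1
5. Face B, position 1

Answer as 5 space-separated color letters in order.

After move 1 (F): F=GGGG U=WWOO R=WRWR D=RRYY L=OYOY
After move 2 (U'): U=WOWO F=OYGG R=GGWR B=WRBB L=BBOY
After move 3 (F): F=GOGY U=WOYB R=WGOR D=WGYY L=BROR
Query 1: R[2] = O
Query 2: F[3] = Y
Query 3: L[2] = O
Query 4: F[1] = O
Query 5: B[1] = R

Answer: O Y O O R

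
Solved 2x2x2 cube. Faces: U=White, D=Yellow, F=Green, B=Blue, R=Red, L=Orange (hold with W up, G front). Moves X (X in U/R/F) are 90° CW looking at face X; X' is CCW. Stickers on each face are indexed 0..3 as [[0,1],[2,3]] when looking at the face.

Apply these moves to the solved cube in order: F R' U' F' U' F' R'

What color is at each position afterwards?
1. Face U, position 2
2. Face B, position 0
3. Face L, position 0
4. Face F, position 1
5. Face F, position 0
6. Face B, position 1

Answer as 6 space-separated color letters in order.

Answer: Y G R W O W

Derivation:
After move 1 (F): F=GGGG U=WWOO R=WRWR D=RRYY L=OYOY
After move 2 (R'): R=RRWW U=WBOB F=GWGO D=RGYG B=YBRB
After move 3 (U'): U=BBWO F=OYGO R=GWWW B=RRRB L=YBOY
After move 4 (F'): F=YOOG U=BBGW R=GWRW D=BYYG L=YOOW
After move 5 (U'): U=BWBG F=YOOG R=YORW B=GWRB L=RROW
After move 6 (F'): F=OGYO U=BWYR R=YOBW D=RWYG L=RGOB
After move 7 (R'): R=OWYB U=BRYG F=OWYR D=RGYO B=GWWB
Query 1: U[2] = Y
Query 2: B[0] = G
Query 3: L[0] = R
Query 4: F[1] = W
Query 5: F[0] = O
Query 6: B[1] = W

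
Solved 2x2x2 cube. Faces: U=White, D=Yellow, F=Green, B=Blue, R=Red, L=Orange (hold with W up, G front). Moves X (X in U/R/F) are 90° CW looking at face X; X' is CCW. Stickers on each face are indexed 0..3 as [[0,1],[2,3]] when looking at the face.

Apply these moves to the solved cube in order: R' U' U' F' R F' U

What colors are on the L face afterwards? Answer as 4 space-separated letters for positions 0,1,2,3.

After move 1 (R'): R=RRRR U=WBWB F=GWGW D=YGYG B=YBYB
After move 2 (U'): U=BBWW F=OOGW R=GWRR B=RRYB L=YBOO
After move 3 (U'): U=BWBW F=YBGW R=OORR B=GWYB L=RROO
After move 4 (F'): F=BWYG U=BWOR R=GOYR D=ROYG L=RWOB
After move 5 (R): R=YGRO U=BWOG F=BOYG D=RYYG B=RWWB
After move 6 (F'): F=OGBY U=BWYR R=YGRO D=WBYG L=RGOO
After move 7 (U): U=YBRW F=YGBY R=RWRO B=RGWB L=OGOO
Query: L face = OGOO

Answer: O G O O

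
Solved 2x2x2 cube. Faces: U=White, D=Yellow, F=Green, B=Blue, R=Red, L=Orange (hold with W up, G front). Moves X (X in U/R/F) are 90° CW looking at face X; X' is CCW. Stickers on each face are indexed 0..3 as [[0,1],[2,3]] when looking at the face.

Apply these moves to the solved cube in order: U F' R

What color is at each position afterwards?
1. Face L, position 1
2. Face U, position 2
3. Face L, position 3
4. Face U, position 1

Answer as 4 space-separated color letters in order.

After move 1 (U): U=WWWW F=RRGG R=BBRR B=OOBB L=GGOO
After move 2 (F'): F=RGRG U=WWBR R=YBYR D=GOYY L=GWOW
After move 3 (R): R=YYRB U=WGBG F=RORY D=GBYO B=ROWB
Query 1: L[1] = W
Query 2: U[2] = B
Query 3: L[3] = W
Query 4: U[1] = G

Answer: W B W G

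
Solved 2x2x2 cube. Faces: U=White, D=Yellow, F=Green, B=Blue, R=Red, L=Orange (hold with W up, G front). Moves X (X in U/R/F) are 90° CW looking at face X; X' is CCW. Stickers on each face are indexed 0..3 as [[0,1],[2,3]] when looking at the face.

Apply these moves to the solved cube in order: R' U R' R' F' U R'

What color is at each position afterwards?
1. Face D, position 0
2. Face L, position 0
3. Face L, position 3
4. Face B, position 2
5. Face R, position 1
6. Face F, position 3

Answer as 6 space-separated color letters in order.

Answer: W Y B O Y G

Derivation:
After move 1 (R'): R=RRRR U=WBWB F=GWGW D=YGYG B=YBYB
After move 2 (U): U=WWBB F=RRGW R=YBRR B=OOYB L=GWOO
After move 3 (R'): R=BRYR U=WYBO F=RWGB D=YRYW B=GOGB
After move 4 (R'): R=RRBY U=WGBG F=RYGO D=YWYB B=WORB
After move 5 (F'): F=YORG U=WGRB R=WRYY D=WOYB L=GGOB
After move 6 (U): U=RWBG F=WRRG R=WOYY B=GGRB L=YOOB
After move 7 (R'): R=OYWY U=RRBG F=WWRG D=WRYG B=BGOB
Query 1: D[0] = W
Query 2: L[0] = Y
Query 3: L[3] = B
Query 4: B[2] = O
Query 5: R[1] = Y
Query 6: F[3] = G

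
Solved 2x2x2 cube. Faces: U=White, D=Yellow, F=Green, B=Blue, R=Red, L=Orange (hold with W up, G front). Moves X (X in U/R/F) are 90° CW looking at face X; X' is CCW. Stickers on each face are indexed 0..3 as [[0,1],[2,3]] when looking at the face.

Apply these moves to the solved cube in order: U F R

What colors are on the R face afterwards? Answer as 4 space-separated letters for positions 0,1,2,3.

Answer: W W R B

Derivation:
After move 1 (U): U=WWWW F=RRGG R=BBRR B=OOBB L=GGOO
After move 2 (F): F=GRGR U=WWOG R=WBWR D=RBYY L=GYOY
After move 3 (R): R=WWRB U=WROR F=GBGY D=RBYO B=GOWB
Query: R face = WWRB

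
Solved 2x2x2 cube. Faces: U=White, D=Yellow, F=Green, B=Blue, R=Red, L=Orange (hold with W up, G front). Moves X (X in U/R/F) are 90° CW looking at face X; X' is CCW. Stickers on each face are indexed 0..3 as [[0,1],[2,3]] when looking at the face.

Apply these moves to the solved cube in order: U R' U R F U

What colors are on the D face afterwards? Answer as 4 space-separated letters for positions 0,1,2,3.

Answer: R B Y G

Derivation:
After move 1 (U): U=WWWW F=RRGG R=BBRR B=OOBB L=GGOO
After move 2 (R'): R=BRBR U=WBWO F=RWGW D=YRYG B=YOYB
After move 3 (U): U=WWOB F=BRGW R=YOBR B=GGYB L=RWOO
After move 4 (R): R=BYRO U=WROW F=BRGG D=YYYG B=BGWB
After move 5 (F): F=GBGR U=WROW R=OYWO D=RBYG L=RYOY
After move 6 (U): U=OWWR F=OYGR R=BGWO B=RYWB L=GBOY
Query: D face = RBYG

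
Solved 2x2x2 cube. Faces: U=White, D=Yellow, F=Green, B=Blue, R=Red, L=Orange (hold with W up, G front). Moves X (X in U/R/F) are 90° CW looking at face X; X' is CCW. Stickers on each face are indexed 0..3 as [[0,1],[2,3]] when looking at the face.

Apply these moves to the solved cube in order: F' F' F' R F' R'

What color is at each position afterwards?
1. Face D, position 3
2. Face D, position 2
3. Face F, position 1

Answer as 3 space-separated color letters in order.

After move 1 (F'): F=GGGG U=WWRR R=YRYR D=OOYY L=OWOW
After move 2 (F'): F=GGGG U=WWYY R=OROR D=WWYY L=OROR
After move 3 (F'): F=GGGG U=WWOO R=WRWR D=RRYY L=OYOY
After move 4 (R): R=WWRR U=WGOG F=GRGY D=RBYB B=OBWB
After move 5 (F'): F=RYGG U=WGWR R=BWRR D=YYYB L=OGOO
After move 6 (R'): R=WRBR U=WWWO F=RGGR D=YYYG B=BBYB
Query 1: D[3] = G
Query 2: D[2] = Y
Query 3: F[1] = G

Answer: G Y G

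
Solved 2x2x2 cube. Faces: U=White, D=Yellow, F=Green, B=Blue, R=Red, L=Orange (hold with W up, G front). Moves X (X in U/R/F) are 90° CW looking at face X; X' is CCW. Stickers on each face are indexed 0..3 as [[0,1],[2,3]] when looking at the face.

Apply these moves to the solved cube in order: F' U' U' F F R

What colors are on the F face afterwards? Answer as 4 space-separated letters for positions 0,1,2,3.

Answer: G W B Y

Derivation:
After move 1 (F'): F=GGGG U=WWRR R=YRYR D=OOYY L=OWOW
After move 2 (U'): U=WRWR F=OWGG R=GGYR B=YRBB L=BBOW
After move 3 (U'): U=RRWW F=BBGG R=OWYR B=GGBB L=YROW
After move 4 (F): F=GBGB U=RRWR R=WWWR D=YOYY L=YOOO
After move 5 (F): F=GGBB U=RROO R=WWRR D=WWYY L=YYOO
After move 6 (R): R=RWRW U=RGOB F=GWBY D=WBYG B=OGRB
Query: F face = GWBY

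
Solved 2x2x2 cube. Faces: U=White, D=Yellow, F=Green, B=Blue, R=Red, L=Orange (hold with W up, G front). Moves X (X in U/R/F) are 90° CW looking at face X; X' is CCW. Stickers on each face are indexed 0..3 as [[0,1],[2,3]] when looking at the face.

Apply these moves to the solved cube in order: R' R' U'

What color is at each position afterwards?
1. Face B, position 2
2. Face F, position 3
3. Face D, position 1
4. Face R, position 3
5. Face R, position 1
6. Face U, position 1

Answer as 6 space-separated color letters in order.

After move 1 (R'): R=RRRR U=WBWB F=GWGW D=YGYG B=YBYB
After move 2 (R'): R=RRRR U=WYWY F=GBGB D=YWYW B=GBGB
After move 3 (U'): U=YYWW F=OOGB R=GBRR B=RRGB L=GBOO
Query 1: B[2] = G
Query 2: F[3] = B
Query 3: D[1] = W
Query 4: R[3] = R
Query 5: R[1] = B
Query 6: U[1] = Y

Answer: G B W R B Y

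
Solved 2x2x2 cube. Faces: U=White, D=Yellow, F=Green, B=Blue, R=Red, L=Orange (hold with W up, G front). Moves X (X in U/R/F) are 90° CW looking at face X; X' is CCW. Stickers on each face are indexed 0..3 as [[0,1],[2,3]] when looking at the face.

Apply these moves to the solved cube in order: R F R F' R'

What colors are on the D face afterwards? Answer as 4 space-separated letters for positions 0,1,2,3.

After move 1 (R): R=RRRR U=WGWG F=GYGY D=YBYB B=WBWB
After move 2 (F): F=GGYY U=WGOO R=WRGR D=RRYB L=OYOB
After move 3 (R): R=GWRR U=WGOY F=GRYB D=RWYW B=OBGB
After move 4 (F'): F=RBGY U=WGGR R=WWRR D=YBYW L=OYOO
After move 5 (R'): R=WRWR U=WGGO F=RGGR D=YBYY B=WBBB
Query: D face = YBYY

Answer: Y B Y Y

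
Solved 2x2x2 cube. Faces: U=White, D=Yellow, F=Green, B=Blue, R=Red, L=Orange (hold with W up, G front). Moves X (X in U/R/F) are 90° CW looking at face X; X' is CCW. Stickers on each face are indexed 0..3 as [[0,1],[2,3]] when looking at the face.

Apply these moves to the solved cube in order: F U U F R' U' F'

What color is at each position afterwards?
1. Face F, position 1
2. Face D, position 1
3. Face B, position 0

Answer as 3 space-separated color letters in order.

Answer: R R Y

Derivation:
After move 1 (F): F=GGGG U=WWOO R=WRWR D=RRYY L=OYOY
After move 2 (U): U=OWOW F=WRGG R=BBWR B=OYBB L=GGOY
After move 3 (U): U=OOWW F=BBGG R=OYWR B=GGBB L=WROY
After move 4 (F): F=GBGB U=OOYR R=WYWR D=WOYY L=WROR
After move 5 (R'): R=YRWW U=OBYG F=GOGR D=WBYB B=YGOB
After move 6 (U'): U=BGOY F=WRGR R=GOWW B=YROB L=YGOR
After move 7 (F'): F=RRWG U=BGGW R=BOWW D=GRYB L=YYOO
Query 1: F[1] = R
Query 2: D[1] = R
Query 3: B[0] = Y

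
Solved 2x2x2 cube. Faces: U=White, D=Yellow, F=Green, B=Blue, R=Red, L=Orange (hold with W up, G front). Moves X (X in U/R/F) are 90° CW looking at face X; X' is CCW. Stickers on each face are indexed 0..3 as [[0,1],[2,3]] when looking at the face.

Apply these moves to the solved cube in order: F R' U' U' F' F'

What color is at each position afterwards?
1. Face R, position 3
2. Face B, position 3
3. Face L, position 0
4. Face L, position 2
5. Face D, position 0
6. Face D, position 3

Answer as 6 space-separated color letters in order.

After move 1 (F): F=GGGG U=WWOO R=WRWR D=RRYY L=OYOY
After move 2 (R'): R=RRWW U=WBOB F=GWGO D=RGYG B=YBRB
After move 3 (U'): U=BBWO F=OYGO R=GWWW B=RRRB L=YBOY
After move 4 (U'): U=BOBW F=YBGO R=OYWW B=GWRB L=RROY
After move 5 (F'): F=BOYG U=BOOW R=GYRW D=RYYG L=RWOB
After move 6 (F'): F=OGBY U=BOGR R=YYRW D=WBYG L=RWOO
Query 1: R[3] = W
Query 2: B[3] = B
Query 3: L[0] = R
Query 4: L[2] = O
Query 5: D[0] = W
Query 6: D[3] = G

Answer: W B R O W G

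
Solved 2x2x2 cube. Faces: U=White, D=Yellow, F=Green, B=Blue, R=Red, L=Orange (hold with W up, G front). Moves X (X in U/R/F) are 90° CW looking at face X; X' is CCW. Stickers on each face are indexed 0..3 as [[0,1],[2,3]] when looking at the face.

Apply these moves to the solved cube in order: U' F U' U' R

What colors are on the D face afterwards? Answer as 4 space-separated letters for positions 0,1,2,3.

Answer: R B Y G

Derivation:
After move 1 (U'): U=WWWW F=OOGG R=GGRR B=RRBB L=BBOO
After move 2 (F): F=GOGO U=WWOB R=WGWR D=RGYY L=BYOY
After move 3 (U'): U=WBWO F=BYGO R=GOWR B=WGBB L=RROY
After move 4 (U'): U=BOWW F=RRGO R=BYWR B=GOBB L=WGOY
After move 5 (R): R=WBRY U=BRWO F=RGGY D=RBYG B=WOOB
Query: D face = RBYG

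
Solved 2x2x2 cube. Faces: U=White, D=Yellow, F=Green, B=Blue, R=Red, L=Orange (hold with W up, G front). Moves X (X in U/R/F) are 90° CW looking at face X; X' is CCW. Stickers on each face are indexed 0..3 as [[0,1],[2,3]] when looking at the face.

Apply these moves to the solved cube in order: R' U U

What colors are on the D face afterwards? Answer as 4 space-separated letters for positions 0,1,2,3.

Answer: Y G Y G

Derivation:
After move 1 (R'): R=RRRR U=WBWB F=GWGW D=YGYG B=YBYB
After move 2 (U): U=WWBB F=RRGW R=YBRR B=OOYB L=GWOO
After move 3 (U): U=BWBW F=YBGW R=OORR B=GWYB L=RROO
Query: D face = YGYG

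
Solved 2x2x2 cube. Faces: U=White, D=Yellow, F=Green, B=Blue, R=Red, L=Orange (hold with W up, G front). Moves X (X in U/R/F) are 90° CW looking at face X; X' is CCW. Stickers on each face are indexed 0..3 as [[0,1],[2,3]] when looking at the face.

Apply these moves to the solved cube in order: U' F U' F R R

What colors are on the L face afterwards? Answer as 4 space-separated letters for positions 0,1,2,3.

After move 1 (U'): U=WWWW F=OOGG R=GGRR B=RRBB L=BBOO
After move 2 (F): F=GOGO U=WWOB R=WGWR D=RGYY L=BYOY
After move 3 (U'): U=WBWO F=BYGO R=GOWR B=WGBB L=RROY
After move 4 (F): F=GBOY U=WBYR R=WOOR D=WGYY L=RROG
After move 5 (R): R=OWRO U=WBYY F=GGOY D=WBYW B=RGBB
After move 6 (R): R=ROOW U=WGYY F=GBOW D=WBYR B=YGBB
Query: L face = RROG

Answer: R R O G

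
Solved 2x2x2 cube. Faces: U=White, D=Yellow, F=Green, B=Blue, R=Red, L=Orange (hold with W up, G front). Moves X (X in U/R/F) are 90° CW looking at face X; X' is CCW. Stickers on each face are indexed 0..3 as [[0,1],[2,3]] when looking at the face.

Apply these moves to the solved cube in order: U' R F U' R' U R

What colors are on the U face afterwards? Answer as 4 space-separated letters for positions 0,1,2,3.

After move 1 (U'): U=WWWW F=OOGG R=GGRR B=RRBB L=BBOO
After move 2 (R): R=RGRG U=WOWG F=OYGY D=YBYR B=WRWB
After move 3 (F): F=GOYY U=WOOB R=WGGG D=RRYR L=BYOB
After move 4 (U'): U=OBWO F=BYYY R=GOGG B=WGWB L=WROB
After move 5 (R'): R=OGGG U=OWWW F=BBYO D=RYYY B=RGRB
After move 6 (U): U=WOWW F=OGYO R=RGGG B=WRRB L=BBOB
After move 7 (R): R=GRGG U=WGWO F=OYYY D=RRYW B=WROB
Query: U face = WGWO

Answer: W G W O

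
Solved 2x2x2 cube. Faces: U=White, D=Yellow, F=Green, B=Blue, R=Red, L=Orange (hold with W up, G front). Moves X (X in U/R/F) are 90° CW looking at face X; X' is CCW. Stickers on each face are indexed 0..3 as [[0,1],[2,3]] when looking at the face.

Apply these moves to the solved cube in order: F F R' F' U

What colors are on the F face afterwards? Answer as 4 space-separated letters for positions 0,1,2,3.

After move 1 (F): F=GGGG U=WWOO R=WRWR D=RRYY L=OYOY
After move 2 (F): F=GGGG U=WWYY R=OROR D=WWYY L=OROR
After move 3 (R'): R=RROO U=WBYB F=GWGY D=WGYG B=YBWB
After move 4 (F'): F=WYGG U=WBRO R=GRWO D=RRYG L=OBOY
After move 5 (U): U=RWOB F=GRGG R=YBWO B=OBWB L=WYOY
Query: F face = GRGG

Answer: G R G G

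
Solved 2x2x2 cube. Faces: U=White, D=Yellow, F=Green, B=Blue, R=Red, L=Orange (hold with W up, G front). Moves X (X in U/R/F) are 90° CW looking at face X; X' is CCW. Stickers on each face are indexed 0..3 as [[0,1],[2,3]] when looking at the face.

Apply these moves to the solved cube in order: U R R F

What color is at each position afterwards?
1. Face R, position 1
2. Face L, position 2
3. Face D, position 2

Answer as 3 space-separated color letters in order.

After move 1 (U): U=WWWW F=RRGG R=BBRR B=OOBB L=GGOO
After move 2 (R): R=RBRB U=WRWG F=RYGY D=YBYO B=WOWB
After move 3 (R): R=RRBB U=WYWY F=RBGO D=YWYW B=GORB
After move 4 (F): F=GROB U=WYOG R=WRYB D=BRYW L=GYOW
Query 1: R[1] = R
Query 2: L[2] = O
Query 3: D[2] = Y

Answer: R O Y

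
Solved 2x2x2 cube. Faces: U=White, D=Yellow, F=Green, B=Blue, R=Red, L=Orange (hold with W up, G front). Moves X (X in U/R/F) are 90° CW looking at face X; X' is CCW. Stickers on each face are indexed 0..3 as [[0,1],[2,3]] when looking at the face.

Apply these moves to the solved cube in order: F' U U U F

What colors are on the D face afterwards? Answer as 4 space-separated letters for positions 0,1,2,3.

After move 1 (F'): F=GGGG U=WWRR R=YRYR D=OOYY L=OWOW
After move 2 (U): U=RWRW F=YRGG R=BBYR B=OWBB L=GGOW
After move 3 (U): U=RRWW F=BBGG R=OWYR B=GGBB L=YROW
After move 4 (U): U=WRWR F=OWGG R=GGYR B=YRBB L=BBOW
After move 5 (F): F=GOGW U=WRWB R=WGRR D=YGYY L=BOOO
Query: D face = YGYY

Answer: Y G Y Y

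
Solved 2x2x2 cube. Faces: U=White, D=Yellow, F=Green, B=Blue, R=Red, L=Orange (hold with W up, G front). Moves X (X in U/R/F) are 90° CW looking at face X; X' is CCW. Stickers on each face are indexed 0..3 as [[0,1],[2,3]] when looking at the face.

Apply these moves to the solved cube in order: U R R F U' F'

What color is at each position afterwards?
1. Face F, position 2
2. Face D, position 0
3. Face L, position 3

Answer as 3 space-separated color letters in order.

Answer: G O W

Derivation:
After move 1 (U): U=WWWW F=RRGG R=BBRR B=OOBB L=GGOO
After move 2 (R): R=RBRB U=WRWG F=RYGY D=YBYO B=WOWB
After move 3 (R): R=RRBB U=WYWY F=RBGO D=YWYW B=GORB
After move 4 (F): F=GROB U=WYOG R=WRYB D=BRYW L=GYOW
After move 5 (U'): U=YGWO F=GYOB R=GRYB B=WRRB L=GOOW
After move 6 (F'): F=YBGO U=YGGY R=RRBB D=OWYW L=GOOW
Query 1: F[2] = G
Query 2: D[0] = O
Query 3: L[3] = W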